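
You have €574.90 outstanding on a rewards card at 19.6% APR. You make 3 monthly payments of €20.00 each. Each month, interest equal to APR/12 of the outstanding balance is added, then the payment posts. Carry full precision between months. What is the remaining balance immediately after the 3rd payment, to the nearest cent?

Monthly rate r = 19.6%/12 = 1.63333% = 0.0163333.
Each month: B ← B·(1+r) − €20.00.
Month 1: interest €9.39; balance after payment €564.29.
Month 2: interest €9.22; balance after payment €553.51.
Month 3: interest €9.04; balance after payment €542.55.

€542.55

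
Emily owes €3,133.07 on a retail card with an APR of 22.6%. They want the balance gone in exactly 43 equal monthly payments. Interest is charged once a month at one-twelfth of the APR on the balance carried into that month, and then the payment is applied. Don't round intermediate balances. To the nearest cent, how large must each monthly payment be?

Monthly rate r = 22.6%/12 = 1.88333% = 0.0188333.
Level-payment amortization: P = B₀·r / (1 − (1+r)^(−n)) = 3133.07·0.0188333 / (1 − 1.01883^(−43)).
Denominator 1 − (1+r)^(−43) = 0.55170412.
P = 59.0062 / 0.55170412 ≈ 106.95.

€106.95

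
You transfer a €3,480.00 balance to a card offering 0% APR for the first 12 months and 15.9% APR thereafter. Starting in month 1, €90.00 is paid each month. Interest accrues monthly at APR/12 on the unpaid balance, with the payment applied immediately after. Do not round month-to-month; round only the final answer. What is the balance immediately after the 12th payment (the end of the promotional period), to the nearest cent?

Promo months 1–12 at r₀ = 0%/12 = 0; months 13+ at r₁ = 15.9%/12 = 0.01325.
After month 12 (no interest yet): B = €3,480.00 − 12·€90.00 = €2,400.00.

€2,400.00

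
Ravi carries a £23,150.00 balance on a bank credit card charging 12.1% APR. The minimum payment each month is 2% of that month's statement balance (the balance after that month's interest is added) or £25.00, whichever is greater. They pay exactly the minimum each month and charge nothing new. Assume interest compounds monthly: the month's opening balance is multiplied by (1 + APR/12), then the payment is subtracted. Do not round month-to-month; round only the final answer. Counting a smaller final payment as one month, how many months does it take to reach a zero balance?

Monthly rate r = 12.1%/12 = 1.00833% = 0.0100833.
While 2% of the post-interest balance exceeds £25.00, each month B ← (B·(1+r))·(1 − 0.02), i.e. B shrinks by the factor (1+r)·0.98 = 0.98988.
This holds for months 1–288. Entering month 289 the balance is £1,237.47; 2% of the post-interest balance is now below £25.00, so the flat £25.00 minimum applies from here.
From month 289 a fixed £25.00 at rate r clears £1,237.47 in 69 more payments. Total: 288 + 69 = 357 months.

357 months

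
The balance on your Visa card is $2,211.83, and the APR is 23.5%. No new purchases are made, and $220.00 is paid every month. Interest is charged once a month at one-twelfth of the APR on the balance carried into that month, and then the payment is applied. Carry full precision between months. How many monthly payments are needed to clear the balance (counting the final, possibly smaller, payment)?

12 months

Monthly rate r = 23.5%/12 = 1.95833% = 0.0195833.
Recurrence: B ← B·(1+r) − $220.00.
Month 1: interest $43.32; balance after payment $2,035.15.
Month 2: interest $39.85; balance after payment $1,855.00.
Closed form: n = −ln(1 − rB₀/P)/ln(1+r) = −ln(0.80311)/ln(1.01958) ≈ 11.305, so the balance reaches zero during payment 12.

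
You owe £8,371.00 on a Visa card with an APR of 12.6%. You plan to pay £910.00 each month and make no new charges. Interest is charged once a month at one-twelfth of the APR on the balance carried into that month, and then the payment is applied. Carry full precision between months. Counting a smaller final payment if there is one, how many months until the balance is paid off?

Monthly rate r = 12.6%/12 = 1.05% = 0.0105.
Recurrence: B ← B·(1+r) − £910.00.
Month 1: interest £87.90; balance after payment £7,548.90.
Month 2: interest £79.26; balance after payment £6,718.16.
Closed form: n = −ln(1 − rB₀/P)/ln(1+r) = −ln(0.90341)/ln(1.0105) ≈ 9.725, so the balance reaches zero during payment 10.

10 months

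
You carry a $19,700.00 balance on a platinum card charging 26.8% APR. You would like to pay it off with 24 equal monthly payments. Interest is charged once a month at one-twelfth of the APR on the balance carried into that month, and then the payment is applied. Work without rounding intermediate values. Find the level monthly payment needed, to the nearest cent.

Monthly rate r = 26.8%/12 = 2.23333% = 0.0223333.
Level-payment amortization: P = B₀·r / (1 − (1+r)^(−n)) = 19700.00·0.0223333 / (1 − 1.02233^(−24)).
Denominator 1 − (1+r)^(−24) = 0.41145525.
P = 439.967 / 0.41145525 ≈ 1069.29.

$1,069.29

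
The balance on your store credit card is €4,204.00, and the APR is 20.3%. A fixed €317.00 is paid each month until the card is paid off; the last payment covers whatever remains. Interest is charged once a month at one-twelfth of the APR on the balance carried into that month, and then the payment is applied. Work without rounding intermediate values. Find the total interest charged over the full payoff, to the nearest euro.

Monthly rate r = 20.3%/12 = 1.69167% = 0.0169167.
Payoff takes n = ⌈−ln(1 − rB₀/P)/ln(1+r)⌉ = ⌈15.144⌉ = 16 payments; the last is €46.08.
Total paid = 15·€317.00 + €46.08 = €4,801.08.
Total interest = total paid − principal = €4,801.08 − €4,204.00 = €597.08.

€597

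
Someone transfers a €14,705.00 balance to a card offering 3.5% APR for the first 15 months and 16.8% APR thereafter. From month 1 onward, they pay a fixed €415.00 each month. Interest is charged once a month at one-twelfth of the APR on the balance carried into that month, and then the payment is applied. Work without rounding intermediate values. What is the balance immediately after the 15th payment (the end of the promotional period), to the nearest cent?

Promo months 1–15 at r₀ = 3.5%/12 = 0.00291667; months 16+ at r₁ = 16.8%/12 = 0.014.
After month 15: iterate B ← B·(1+r₀) − €415.00 for 15 months → €9,007.93.

€9,007.93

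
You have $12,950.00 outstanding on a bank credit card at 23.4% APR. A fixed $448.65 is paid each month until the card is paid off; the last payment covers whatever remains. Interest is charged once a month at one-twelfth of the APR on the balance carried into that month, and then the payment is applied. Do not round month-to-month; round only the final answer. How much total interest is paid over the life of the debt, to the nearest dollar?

Monthly rate r = 23.4%/12 = 1.95% = 0.0195.
Payoff takes n = ⌈−ln(1 − rB₀/P)/ln(1+r)⌉ = ⌈42.848⌉ = 43 payments; the last is $380.94.
Total paid = 42·$448.65 + $380.94 = $19,224.24.
Total interest = total paid − principal = $19,224.24 − $12,950.00 = $6,274.24.

$6,274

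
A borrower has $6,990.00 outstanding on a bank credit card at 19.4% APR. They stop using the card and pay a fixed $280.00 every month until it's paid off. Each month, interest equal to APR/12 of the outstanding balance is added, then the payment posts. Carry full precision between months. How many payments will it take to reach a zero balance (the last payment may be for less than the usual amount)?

33 payments

Monthly rate r = 19.4%/12 = 1.61667% = 0.0161667.
Recurrence: B ← B·(1+r) − $280.00.
Month 1: interest $113.00; balance after payment $6,823.01.
Month 2: interest $110.31; balance after payment $6,653.31.
Closed form: n = −ln(1 − rB₀/P)/ln(1+r) = −ln(0.59641)/ln(1.01617) ≈ 32.226, so the balance reaches zero during payment 33.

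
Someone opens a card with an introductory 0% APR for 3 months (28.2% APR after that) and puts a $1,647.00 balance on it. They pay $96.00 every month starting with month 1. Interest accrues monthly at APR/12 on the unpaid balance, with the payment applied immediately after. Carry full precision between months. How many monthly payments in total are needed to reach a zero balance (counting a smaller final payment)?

21 months

Promo months 1–3 at r₀ = 0%/12 = 0; months 4+ at r₁ = 28.2%/12 = 0.0235.
After month 3 (no interest yet): B = $1,647.00 − 3·$96.00 = $1,359.00.
Then at r₁ with $96.00/mo: n₂ = −ln(1 − r₁·B/P)/ln(1+r₁) ≈ 17.41 → 18 more payments.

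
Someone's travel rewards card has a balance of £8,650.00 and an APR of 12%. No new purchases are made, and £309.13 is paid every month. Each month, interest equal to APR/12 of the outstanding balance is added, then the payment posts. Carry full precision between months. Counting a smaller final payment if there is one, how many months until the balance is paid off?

33 months

Monthly rate r = 12%/12 = 1% = 0.01.
Recurrence: B ← B·(1+r) − £309.13.
Month 1: interest £86.50; balance after payment £8,427.37.
Month 2: interest £84.27; balance after payment £8,202.51.
Closed form: n = −ln(1 − rB₀/P)/ln(1+r) = −ln(0.72018)/ln(1.01) ≈ 32.989, so the balance reaches zero during payment 33.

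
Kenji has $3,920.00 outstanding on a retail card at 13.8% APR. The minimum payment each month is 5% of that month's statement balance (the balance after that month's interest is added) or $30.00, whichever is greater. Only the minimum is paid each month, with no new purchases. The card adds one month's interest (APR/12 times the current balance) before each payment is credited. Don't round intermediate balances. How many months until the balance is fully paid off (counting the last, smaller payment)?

Monthly rate r = 13.8%/12 = 1.15% = 0.0115.
While 5% of the post-interest balance exceeds $30.00, each month B ← (B·(1+r))·(1 − 0.05), i.e. B shrinks by the factor (1+r)·0.95 = 0.96093.
This holds for months 1–48. Entering month 49 the balance is $578.60; 5% of the post-interest balance is now below $30.00, so the flat $30.00 minimum applies from here.
From month 49 a fixed $30.00 at rate r clears $578.60 in 22 more payments. Total: 48 + 22 = 70 months.

70 months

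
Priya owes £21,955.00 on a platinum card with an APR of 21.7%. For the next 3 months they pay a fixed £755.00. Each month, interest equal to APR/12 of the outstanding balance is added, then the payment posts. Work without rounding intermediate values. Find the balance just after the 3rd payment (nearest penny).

Monthly rate r = 21.7%/12 = 1.80833% = 0.0180833.
Each month: B ← B·(1+r) − £755.00.
Month 1: interest £397.02; balance after payment £21,597.02.
Month 2: interest £390.55; balance after payment £21,232.57.
Month 3: interest £383.96; balance after payment £20,861.52.

£20,861.52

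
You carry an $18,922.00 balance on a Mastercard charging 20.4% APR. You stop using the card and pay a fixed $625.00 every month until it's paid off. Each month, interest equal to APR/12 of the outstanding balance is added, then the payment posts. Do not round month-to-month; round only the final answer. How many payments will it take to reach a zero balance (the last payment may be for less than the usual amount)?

Monthly rate r = 20.4%/12 = 1.7% = 0.017.
Recurrence: B ← B·(1+r) − $625.00.
Month 1: interest $321.67; balance after payment $18,618.67.
Month 2: interest $316.52; balance after payment $18,310.19.
Closed form: n = −ln(1 − rB₀/P)/ln(1+r) = −ln(0.48532)/ln(1.017) ≈ 42.887, so the balance reaches zero during payment 43.

43 months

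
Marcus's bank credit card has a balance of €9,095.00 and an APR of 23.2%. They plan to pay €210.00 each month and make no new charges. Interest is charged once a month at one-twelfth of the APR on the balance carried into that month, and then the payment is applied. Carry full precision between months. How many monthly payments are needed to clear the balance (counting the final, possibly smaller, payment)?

Monthly rate r = 23.2%/12 = 1.93333% = 0.0193333.
Recurrence: B ← B·(1+r) − €210.00.
Month 1: interest €175.84; balance after payment €9,060.84.
Month 2: interest €175.18; balance after payment €9,026.01.
Closed form: n = −ln(1 − rB₀/P)/ln(1+r) = −ln(0.16268)/ln(1.01933) ≈ 94.834, so the balance reaches zero during payment 95.

95 months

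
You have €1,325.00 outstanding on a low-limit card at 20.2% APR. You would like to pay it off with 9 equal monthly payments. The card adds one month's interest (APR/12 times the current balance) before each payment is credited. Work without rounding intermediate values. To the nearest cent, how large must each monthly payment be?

€159.89

Monthly rate r = 20.2%/12 = 1.68333% = 0.0168333.
Level-payment amortization: P = B₀·r / (1 − (1+r)^(−n)) = 1325.00·0.0168333 / (1 − 1.01683^(−9)).
Denominator 1 − (1+r)^(−9) = 0.139497714.
P = 22.3042 / 0.139497714 ≈ 159.89.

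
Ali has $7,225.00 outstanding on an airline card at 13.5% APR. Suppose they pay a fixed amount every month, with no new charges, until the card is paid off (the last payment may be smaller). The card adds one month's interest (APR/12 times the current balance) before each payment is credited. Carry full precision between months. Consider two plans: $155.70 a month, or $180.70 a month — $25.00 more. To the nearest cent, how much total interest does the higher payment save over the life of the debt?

$623.12

Monthly rate r = 13.5%/12 = 1.125% = 0.01125.
At $155.70/mo: n = ⌈−ln(1 − rB₀/P)/ln(1+r)⌉ = 66 payments (last $153.88); total interest = total paid − $7,225.00 = $3,049.38.
At $180.70/mo: 54 payments (last $74.16); total interest $2,426.26.
Interest saved = $3,049.38 − $2,426.26 = $623.12.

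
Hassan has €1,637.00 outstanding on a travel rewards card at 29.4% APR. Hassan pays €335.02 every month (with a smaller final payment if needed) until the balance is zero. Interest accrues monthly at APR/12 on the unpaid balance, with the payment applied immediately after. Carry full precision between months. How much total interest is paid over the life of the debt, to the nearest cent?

Monthly rate r = 29.4%/12 = 2.45% = 0.0245.
Payoff takes n = ⌈−ln(1 − rB₀/P)/ln(1+r)⌉ = ⌈5.268⌉ = 6 payments; the last is €90.55.
Total paid = 5·€335.02 + €90.55 = €1,765.65.
Total interest = total paid − principal = €1,765.65 − €1,637.00 = €128.65.

€128.65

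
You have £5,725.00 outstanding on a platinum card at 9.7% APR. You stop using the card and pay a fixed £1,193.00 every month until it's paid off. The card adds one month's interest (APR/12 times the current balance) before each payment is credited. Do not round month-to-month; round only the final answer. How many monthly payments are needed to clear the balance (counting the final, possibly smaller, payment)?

Monthly rate r = 9.7%/12 = 0.808333% = 0.00808333.
Recurrence: B ← B·(1+r) − £1,193.00.
Month 1: interest £46.28; balance after payment £4,578.28.
Month 2: interest £37.01; balance after payment £3,422.28.
Month 3: interest £27.66; balance after payment £2,256.95.
Month 4: interest £18.24; balance after payment £1,082.19.
Month 5: interest £8.75; balance after payment £0.00.

5 months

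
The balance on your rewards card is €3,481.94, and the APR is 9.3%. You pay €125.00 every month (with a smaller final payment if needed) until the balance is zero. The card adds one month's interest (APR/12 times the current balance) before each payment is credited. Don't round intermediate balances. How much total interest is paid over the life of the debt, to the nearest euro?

Monthly rate r = 9.3%/12 = 0.775% = 0.00775.
Payoff takes n = ⌈−ln(1 − rB₀/P)/ln(1+r)⌉ = ⌈31.501⌉ = 32 payments; the last is €62.78.
Total paid = 31·€125.00 + €62.78 = €3,937.78.
Total interest = total paid − principal = €3,937.78 − €3,481.94 = €455.84.

€456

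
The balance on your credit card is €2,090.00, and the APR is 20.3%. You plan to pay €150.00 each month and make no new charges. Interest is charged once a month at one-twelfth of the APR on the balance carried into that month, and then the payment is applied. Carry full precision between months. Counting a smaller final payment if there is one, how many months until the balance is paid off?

17 months

Monthly rate r = 20.3%/12 = 1.69167% = 0.0169167.
Recurrence: B ← B·(1+r) − €150.00.
Month 1: interest €35.36; balance after payment €1,975.36.
Month 2: interest €33.42; balance after payment €1,858.77.
Closed form: n = −ln(1 − rB₀/P)/ln(1+r) = −ln(0.76429)/ln(1.01692) ≈ 16.024, so the balance reaches zero during payment 17.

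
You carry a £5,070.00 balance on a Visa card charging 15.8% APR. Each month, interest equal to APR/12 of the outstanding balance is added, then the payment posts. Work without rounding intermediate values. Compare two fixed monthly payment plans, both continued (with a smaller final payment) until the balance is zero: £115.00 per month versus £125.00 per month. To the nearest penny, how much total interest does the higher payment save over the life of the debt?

Monthly rate r = 15.8%/12 = 1.31667% = 0.0131667.
At £115.00/mo: n = ⌈−ln(1 − rB₀/P)/ln(1+r)⌉ = 67 payments (last £46.87); total interest = total paid − £5,070.00 = £2,566.87.
At £125.00/mo: 59 payments (last £47.71); total interest £2,227.71.
Interest saved = £2,566.87 − £2,227.71 = £339.16.

£339.16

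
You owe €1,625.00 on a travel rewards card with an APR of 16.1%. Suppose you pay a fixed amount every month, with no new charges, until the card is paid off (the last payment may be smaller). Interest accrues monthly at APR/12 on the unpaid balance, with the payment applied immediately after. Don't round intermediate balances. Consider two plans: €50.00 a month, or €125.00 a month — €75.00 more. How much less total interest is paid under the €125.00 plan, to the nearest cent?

Monthly rate r = 16.1%/12 = 1.34167% = 0.0134167.
At €50.00/mo: n = ⌈−ln(1 − rB₀/P)/ln(1+r)⌉ = 43 payments (last €48.86); total interest = total paid − €1,625.00 = €523.86.
At €125.00/mo: 15 payments (last €47.85); total interest €172.85.
Interest saved = €523.86 − €172.85 = €351.01.

€351.01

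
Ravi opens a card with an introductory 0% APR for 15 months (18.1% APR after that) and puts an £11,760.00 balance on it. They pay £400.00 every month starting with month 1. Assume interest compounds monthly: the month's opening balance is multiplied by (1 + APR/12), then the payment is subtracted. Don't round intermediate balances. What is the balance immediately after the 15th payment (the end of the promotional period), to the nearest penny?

Promo months 1–15 at r₀ = 0%/12 = 0; months 16+ at r₁ = 18.1%/12 = 0.0150833.
After month 15 (no interest yet): B = £11,760.00 − 15·£400.00 = £5,760.00.

£5,760.00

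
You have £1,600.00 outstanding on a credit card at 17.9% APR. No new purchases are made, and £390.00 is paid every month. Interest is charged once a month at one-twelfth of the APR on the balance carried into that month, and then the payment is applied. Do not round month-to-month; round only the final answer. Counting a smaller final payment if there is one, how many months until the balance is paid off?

Monthly rate r = 17.9%/12 = 1.49167% = 0.0149167.
Recurrence: B ← B·(1+r) − £390.00.
Month 1: interest £23.87; balance after payment £1,233.87.
Month 2: interest £18.41; balance after payment £862.27.
Month 3: interest £12.86; balance after payment £485.13.
Month 4: interest £7.24; balance after payment £102.37.
Month 5: interest £1.53; balance after payment £0.00.

5 payments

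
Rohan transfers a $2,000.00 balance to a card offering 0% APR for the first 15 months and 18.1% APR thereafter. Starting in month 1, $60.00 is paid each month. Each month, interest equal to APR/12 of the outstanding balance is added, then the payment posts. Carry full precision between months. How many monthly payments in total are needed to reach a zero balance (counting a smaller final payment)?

37 months

Promo months 1–15 at r₀ = 0%/12 = 0; months 16+ at r₁ = 18.1%/12 = 0.0150833.
After month 15 (no interest yet): B = $2,000.00 − 15·$60.00 = $1,100.00.
Then at r₁ with $60.00/mo: n₂ = −ln(1 − r₁·B/P)/ln(1+r₁) ≈ 21.62 → 22 more payments.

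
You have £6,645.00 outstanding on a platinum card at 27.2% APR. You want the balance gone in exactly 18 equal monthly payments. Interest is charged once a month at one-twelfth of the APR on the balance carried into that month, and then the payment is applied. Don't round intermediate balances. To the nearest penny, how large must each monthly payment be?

£453.70

Monthly rate r = 27.2%/12 = 2.26667% = 0.0226667.
Level-payment amortization: P = B₀·r / (1 − (1+r)^(−n)) = 6645.00·0.0226667 / (1 − 1.02267^(−18)).
Denominator 1 − (1+r)^(−18) = 0.331985038.
P = 150.62 / 0.331985038 ≈ 453.70.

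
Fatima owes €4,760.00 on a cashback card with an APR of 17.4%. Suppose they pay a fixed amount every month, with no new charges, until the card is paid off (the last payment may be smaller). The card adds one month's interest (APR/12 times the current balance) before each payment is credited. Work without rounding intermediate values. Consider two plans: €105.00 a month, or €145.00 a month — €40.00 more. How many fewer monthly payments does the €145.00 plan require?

Monthly rate r = 17.4%/12 = 1.45% = 0.0145.
At €105.00/mo: n = ⌈−ln(1 − rB₀/P)/ln(1+r)⌉ = 75 payments (last €41.77); total interest = total paid − €4,760.00 = €3,051.77.
At €145.00/mo: 45 payments (last €129.48); total interest €1,749.48.
Payments saved = 75 − 45 = 30.

30 fewer payments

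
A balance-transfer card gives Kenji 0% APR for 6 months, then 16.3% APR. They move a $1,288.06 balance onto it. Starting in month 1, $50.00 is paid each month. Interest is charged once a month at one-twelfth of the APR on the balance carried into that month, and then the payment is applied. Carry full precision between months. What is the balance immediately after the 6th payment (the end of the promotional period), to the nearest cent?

Promo months 1–6 at r₀ = 0%/12 = 0; months 7+ at r₁ = 16.3%/12 = 0.0135833.
After month 6 (no interest yet): B = $1,288.06 − 6·$50.00 = $988.06.

$988.06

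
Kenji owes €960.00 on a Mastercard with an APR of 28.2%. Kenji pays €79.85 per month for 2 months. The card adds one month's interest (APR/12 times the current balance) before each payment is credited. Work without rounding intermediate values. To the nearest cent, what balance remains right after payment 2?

€844.07

Monthly rate r = 28.2%/12 = 2.35% = 0.0235.
Each month: B ← B·(1+r) − €79.85.
Month 1: interest €22.56; balance after payment €902.71.
Month 2: interest €21.21; balance after payment €844.07.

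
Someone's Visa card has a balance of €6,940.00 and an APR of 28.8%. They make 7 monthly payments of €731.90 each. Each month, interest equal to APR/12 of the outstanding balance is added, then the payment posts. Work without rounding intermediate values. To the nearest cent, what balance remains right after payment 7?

€2,686.01

Monthly rate r = 28.8%/12 = 2.4% = 0.024.
Each month: B ← B·(1+r) − €731.90.
Month 1: interest €166.56; balance after payment €6,374.66.
Month 2: interest €152.99; balance after payment €5,795.75.
Month 3: interest €139.10; balance after payment €5,202.95.
Month 4: interest €124.87; balance after payment €4,595.92.
Month 5: interest €110.30; balance after payment €3,974.32.
Month 6: interest €95.38; balance after payment €3,337.81.
Month 7: interest €80.11; balance after payment €2,686.01.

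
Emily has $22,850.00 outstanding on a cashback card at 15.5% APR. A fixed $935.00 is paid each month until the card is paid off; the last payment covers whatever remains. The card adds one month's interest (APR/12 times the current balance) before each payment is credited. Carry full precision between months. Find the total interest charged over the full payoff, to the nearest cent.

$4,785.31

Monthly rate r = 15.5%/12 = 1.29167% = 0.0129167.
Payoff takes n = ⌈−ln(1 − rB₀/P)/ln(1+r)⌉ = ⌈29.555⌉ = 30 payments; the last is $520.31.
Total paid = 29·$935.00 + $520.31 = $27,635.31.
Total interest = total paid − principal = $27,635.31 − $22,850.00 = $4,785.31.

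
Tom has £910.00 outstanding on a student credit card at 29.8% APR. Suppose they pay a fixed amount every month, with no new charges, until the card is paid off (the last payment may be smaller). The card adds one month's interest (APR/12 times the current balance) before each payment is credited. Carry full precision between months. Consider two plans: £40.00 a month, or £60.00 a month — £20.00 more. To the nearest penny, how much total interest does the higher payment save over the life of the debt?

£201.06

Monthly rate r = 29.8%/12 = 2.48333% = 0.0248333.
At £40.00/mo: n = ⌈−ln(1 − rB₀/P)/ln(1+r)⌉ = 34 payments (last £37.25); total interest = total paid − £910.00 = £447.25.
At £60.00/mo: 20 payments (last £16.19); total interest £246.19.
Interest saved = £447.25 − £246.19 = £201.06.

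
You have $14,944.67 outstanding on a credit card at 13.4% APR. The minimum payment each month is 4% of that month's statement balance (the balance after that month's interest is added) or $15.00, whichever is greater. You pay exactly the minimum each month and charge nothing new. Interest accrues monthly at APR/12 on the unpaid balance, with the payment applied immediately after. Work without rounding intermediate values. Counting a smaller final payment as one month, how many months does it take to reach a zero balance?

Monthly rate r = 13.4%/12 = 1.11667% = 0.0111667.
While 4% of the post-interest balance exceeds $15.00, each month B ← (B·(1+r))·(1 − 0.04), i.e. B shrinks by the factor (1+r)·0.96 = 0.97072.
This holds for months 1–125. Entering month 126 the balance is $364.11; 4% of the post-interest balance is now below $15.00, so the flat $15.00 minimum applies from here.
From month 126 a fixed $15.00 at rate r clears $364.11 in 29 more payments. Total: 125 + 29 = 154 months.

154 months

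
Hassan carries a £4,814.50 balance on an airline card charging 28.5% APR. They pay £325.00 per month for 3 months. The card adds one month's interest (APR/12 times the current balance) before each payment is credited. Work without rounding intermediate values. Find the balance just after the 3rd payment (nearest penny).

£4,167.41

Monthly rate r = 28.5%/12 = 2.375% = 0.02375.
Each month: B ← B·(1+r) − £325.00.
Month 1: interest £114.34; balance after payment £4,603.84.
Month 2: interest £109.34; balance after payment £4,388.19.
Month 3: interest £104.22; balance after payment £4,167.41.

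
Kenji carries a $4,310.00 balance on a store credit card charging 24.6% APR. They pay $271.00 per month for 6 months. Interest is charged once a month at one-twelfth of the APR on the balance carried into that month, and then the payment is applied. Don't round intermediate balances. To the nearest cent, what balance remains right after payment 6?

Monthly rate r = 24.6%/12 = 2.05% = 0.0205.
Each month: B ← B·(1+r) − $271.00.
Month 1: interest $88.36; balance after payment $4,127.35.
Month 2: interest $84.61; balance after payment $3,940.97.
Month 3: interest $80.79; balance after payment $3,750.76.
Month 4: interest $76.89; balance after payment $3,556.65.
Month 5: interest $72.91; balance after payment $3,358.56.
Month 6: interest $68.85; balance after payment $3,156.41.

$3,156.41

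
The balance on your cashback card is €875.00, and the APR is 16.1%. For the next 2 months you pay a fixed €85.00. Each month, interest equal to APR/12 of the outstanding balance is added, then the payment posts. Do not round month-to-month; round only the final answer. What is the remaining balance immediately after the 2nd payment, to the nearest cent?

€727.50

Monthly rate r = 16.1%/12 = 1.34167% = 0.0134167.
Each month: B ← B·(1+r) − €85.00.
Month 1: interest €11.74; balance after payment €801.74.
Month 2: interest €10.76; balance after payment €727.50.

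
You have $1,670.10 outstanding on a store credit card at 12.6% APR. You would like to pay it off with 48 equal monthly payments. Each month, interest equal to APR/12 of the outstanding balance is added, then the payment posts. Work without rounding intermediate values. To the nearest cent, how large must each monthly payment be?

Monthly rate r = 12.6%/12 = 1.05% = 0.0105.
Level-payment amortization: P = B₀·r / (1 − (1+r)^(−n)) = 1670.10·0.0105 / (1 − 1.0105^(−48)).
Denominator 1 − (1+r)^(−48) = 0.394301158.
P = 17.536 / 0.394301158 ≈ 44.47.

$44.47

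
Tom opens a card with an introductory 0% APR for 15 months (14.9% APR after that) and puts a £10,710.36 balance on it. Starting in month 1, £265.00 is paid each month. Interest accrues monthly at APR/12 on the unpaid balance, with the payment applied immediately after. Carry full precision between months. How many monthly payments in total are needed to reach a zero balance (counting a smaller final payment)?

Promo months 1–15 at r₀ = 0%/12 = 0; months 16+ at r₁ = 14.9%/12 = 0.0124167.
After month 15 (no interest yet): B = £10,710.36 − 15·£265.00 = £6,735.36.
Then at r₁ with £265.00/mo: n₂ = −ln(1 − r₁·B/P)/ln(1+r₁) ≈ 30.73 → 31 more payments.

46 months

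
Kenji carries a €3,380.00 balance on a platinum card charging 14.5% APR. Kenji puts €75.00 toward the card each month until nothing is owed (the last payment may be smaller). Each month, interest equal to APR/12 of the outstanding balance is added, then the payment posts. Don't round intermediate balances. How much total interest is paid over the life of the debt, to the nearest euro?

€1,531

Monthly rate r = 14.5%/12 = 1.20833% = 0.0120833.
Payoff takes n = ⌈−ln(1 − rB₀/P)/ln(1+r)⌉ = ⌈65.481⌉ = 66 payments; the last is €36.16.
Total paid = 65·€75.00 + €36.16 = €4,911.16.
Total interest = total paid − principal = €4,911.16 − €3,380.00 = €1,531.16.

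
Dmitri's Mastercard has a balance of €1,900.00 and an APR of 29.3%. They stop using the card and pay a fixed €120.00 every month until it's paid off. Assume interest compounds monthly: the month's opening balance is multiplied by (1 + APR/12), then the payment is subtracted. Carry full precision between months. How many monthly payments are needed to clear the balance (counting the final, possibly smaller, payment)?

21 months

Monthly rate r = 29.3%/12 = 2.44167% = 0.0244167.
Recurrence: B ← B·(1+r) − €120.00.
Month 1: interest €46.39; balance after payment €1,826.39.
Month 2: interest €44.59; balance after payment €1,750.99.
Closed form: n = −ln(1 − rB₀/P)/ln(1+r) = −ln(0.6134)/ln(1.02442) ≈ 20.260, so the balance reaches zero during payment 21.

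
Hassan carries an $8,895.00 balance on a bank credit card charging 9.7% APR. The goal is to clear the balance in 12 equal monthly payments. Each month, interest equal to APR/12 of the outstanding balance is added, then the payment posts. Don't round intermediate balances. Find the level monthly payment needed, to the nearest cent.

$780.77

Monthly rate r = 9.7%/12 = 0.808333% = 0.00808333.
Level-payment amortization: P = B₀·r / (1 − (1+r)^(−n)) = 8895.00·0.00808333 / (1 − 1.00808^(−12)).
Denominator 1 − (1+r)^(−12) = 0.0920900309.
P = 71.9012 / 0.0920900309 ≈ 780.77.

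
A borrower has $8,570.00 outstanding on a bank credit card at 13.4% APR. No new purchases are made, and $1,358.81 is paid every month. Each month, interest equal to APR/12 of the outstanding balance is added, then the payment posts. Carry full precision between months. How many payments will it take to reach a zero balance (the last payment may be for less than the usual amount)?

Monthly rate r = 13.4%/12 = 1.11667% = 0.0111667.
Recurrence: B ← B·(1+r) − $1,358.81.
Month 1: interest $95.70; balance after payment $7,306.89.
Month 2: interest $81.59; balance after payment $6,029.67.
Closed form: n = −ln(1 − rB₀/P)/ln(1+r) = −ln(0.92957)/ln(1.01117) ≈ 6.577, so the balance reaches zero during payment 7.

7 payments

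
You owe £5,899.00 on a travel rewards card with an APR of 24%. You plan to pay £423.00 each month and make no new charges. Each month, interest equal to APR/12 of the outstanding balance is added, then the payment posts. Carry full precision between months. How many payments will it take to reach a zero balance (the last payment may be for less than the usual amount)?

Monthly rate r = 24%/12 = 2% = 0.02.
Recurrence: B ← B·(1+r) − £423.00.
Month 1: interest £117.98; balance after payment £5,593.98.
Month 2: interest £111.88; balance after payment £5,282.86.
Closed form: n = −ln(1 − rB₀/P)/ln(1+r) = −ln(0.72109)/ln(1.02) ≈ 16.513, so the balance reaches zero during payment 17.

17 payments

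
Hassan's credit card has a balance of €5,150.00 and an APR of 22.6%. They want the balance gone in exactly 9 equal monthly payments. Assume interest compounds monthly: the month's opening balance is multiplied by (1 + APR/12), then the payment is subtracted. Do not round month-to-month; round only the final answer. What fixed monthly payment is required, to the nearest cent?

Monthly rate r = 22.6%/12 = 1.88333% = 0.0188333.
Level-payment amortization: P = B₀·r / (1 − (1+r)^(−n)) = 5150.00·0.0188333 / (1 − 1.01883^(−9)).
Denominator 1 − (1+r)^(−9) = 0.154581609.
P = 96.9917 / 0.154581609 ≈ 627.45.

€627.45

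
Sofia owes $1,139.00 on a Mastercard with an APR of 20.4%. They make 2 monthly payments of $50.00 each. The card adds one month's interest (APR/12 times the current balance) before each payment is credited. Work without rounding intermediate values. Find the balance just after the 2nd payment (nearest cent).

$1,077.21

Monthly rate r = 20.4%/12 = 1.7% = 0.017.
Each month: B ← B·(1+r) − $50.00.
Month 1: interest $19.36; balance after payment $1,108.36.
Month 2: interest $18.84; balance after payment $1,077.21.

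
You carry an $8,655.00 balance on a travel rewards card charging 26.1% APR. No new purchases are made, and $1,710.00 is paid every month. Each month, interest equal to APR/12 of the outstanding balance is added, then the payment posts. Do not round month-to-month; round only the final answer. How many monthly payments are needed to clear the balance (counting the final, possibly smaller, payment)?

Monthly rate r = 26.1%/12 = 2.175% = 0.02175.
Recurrence: B ← B·(1+r) − $1,710.00.
Month 1: interest $188.25; balance after payment $7,133.25.
Month 2: interest $155.15; balance after payment $5,578.39.
Month 3: interest $121.33; balance after payment $3,989.72.
Month 4: interest $86.78; balance after payment $2,366.50.
Month 5: interest $51.47; balance after payment $707.97.
Month 6: interest $15.40; balance after payment $0.00.

6 months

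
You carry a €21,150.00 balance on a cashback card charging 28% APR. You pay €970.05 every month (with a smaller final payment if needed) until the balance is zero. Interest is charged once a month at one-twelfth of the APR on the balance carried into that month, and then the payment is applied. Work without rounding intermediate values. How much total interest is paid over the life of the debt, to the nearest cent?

Monthly rate r = 28%/12 = 2.33333% = 0.0233333.
Payoff takes n = ⌈−ln(1 − rB₀/P)/ln(1+r)⌉ = ⌈30.816⌉ = 31 payments; the last is €793.05.
Total paid = 30·€970.05 + €793.05 = €29,894.55.
Total interest = total paid − principal = €29,894.55 − €21,150.00 = €8,744.55.

€8,744.55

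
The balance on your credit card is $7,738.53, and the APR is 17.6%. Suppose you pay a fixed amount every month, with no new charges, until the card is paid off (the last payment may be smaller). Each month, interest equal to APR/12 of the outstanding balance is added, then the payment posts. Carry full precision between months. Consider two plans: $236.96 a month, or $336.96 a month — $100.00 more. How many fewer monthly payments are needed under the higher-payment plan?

16 fewer payments

Monthly rate r = 17.6%/12 = 1.46667% = 0.0146667.
At $236.96/mo: n = ⌈−ln(1 − rB₀/P)/ln(1+r)⌉ = 45 payments (last $184.44); total interest = total paid − $7,738.53 = $2,872.15.
At $336.96/mo: 29 payments (last $70.77); total interest $1,767.12.
Payments saved = 45 − 29 = 16.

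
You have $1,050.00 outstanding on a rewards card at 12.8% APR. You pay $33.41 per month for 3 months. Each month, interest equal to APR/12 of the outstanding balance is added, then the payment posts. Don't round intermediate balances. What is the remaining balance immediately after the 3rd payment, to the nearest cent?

Monthly rate r = 12.8%/12 = 1.06667% = 0.0106667.
Each month: B ← B·(1+r) − $33.41.
Month 1: interest $11.20; balance after payment $1,027.79.
Month 2: interest $10.96; balance after payment $1,005.34.
Month 3: interest $10.72; balance after payment $982.66.

$982.66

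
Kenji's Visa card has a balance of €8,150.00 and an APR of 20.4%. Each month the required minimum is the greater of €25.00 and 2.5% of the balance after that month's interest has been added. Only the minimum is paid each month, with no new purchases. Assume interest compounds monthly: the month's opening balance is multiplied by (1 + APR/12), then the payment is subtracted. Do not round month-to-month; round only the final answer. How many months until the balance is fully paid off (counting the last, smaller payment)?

Monthly rate r = 20.4%/12 = 1.7% = 0.017.
While 2.5% of the post-interest balance exceeds €25.00, each month B ← (B·(1+r))·(1 − 0.025), i.e. B shrinks by the factor (1+r)·0.975 = 0.99157.
This holds for months 1–250. Entering month 251 the balance is €982.99; 2.5% of the post-interest balance is now below €25.00, so the flat €25.00 minimum applies from here.
From month 251 a fixed €25.00 at rate r clears €982.99 in 66 more payments. Total: 250 + 66 = 316 months.

316 months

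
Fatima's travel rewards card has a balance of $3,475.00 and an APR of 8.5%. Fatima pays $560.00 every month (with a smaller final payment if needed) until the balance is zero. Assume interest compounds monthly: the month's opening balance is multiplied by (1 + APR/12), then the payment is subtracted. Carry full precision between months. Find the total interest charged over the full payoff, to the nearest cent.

Monthly rate r = 8.5%/12 = 0.708333% = 0.00708333.
Payoff takes n = ⌈−ln(1 − rB₀/P)/ln(1+r)⌉ = ⌈6.368⌉ = 7 payments; the last is $206.72.
Total paid = 6·$560.00 + $206.72 = $3,566.72.
Total interest = total paid − principal = $3,566.72 − $3,475.00 = $91.72.

$91.72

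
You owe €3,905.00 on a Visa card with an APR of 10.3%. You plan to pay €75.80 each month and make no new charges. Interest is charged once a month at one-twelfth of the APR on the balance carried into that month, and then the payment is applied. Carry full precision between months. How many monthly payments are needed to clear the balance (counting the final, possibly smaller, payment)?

Monthly rate r = 10.3%/12 = 0.858333% = 0.00858333.
Recurrence: B ← B·(1+r) − €75.80.
Month 1: interest €33.52; balance after payment €3,862.72.
Month 2: interest €33.15; balance after payment €3,820.07.
Closed form: n = −ln(1 − rB₀/P)/ln(1+r) = −ln(0.55781)/ln(1.00858) ≈ 68.299, so the balance reaches zero during payment 69.

69 payments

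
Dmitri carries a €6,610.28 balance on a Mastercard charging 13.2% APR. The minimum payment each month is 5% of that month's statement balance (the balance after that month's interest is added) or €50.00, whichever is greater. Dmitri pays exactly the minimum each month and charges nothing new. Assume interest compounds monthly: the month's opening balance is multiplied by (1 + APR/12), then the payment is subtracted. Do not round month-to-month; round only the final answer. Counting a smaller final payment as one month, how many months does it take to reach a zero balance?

70 months

Monthly rate r = 13.2%/12 = 1.1% = 0.011.
While 5% of the post-interest balance exceeds €50.00, each month B ← (B·(1+r))·(1 − 0.05), i.e. B shrinks by the factor (1+r)·0.95 = 0.96045.
This holds for months 1–48. Entering month 49 the balance is €952.81; 5% of the post-interest balance is now below €50.00, so the flat €50.00 minimum applies from here.
From month 49 a fixed €50.00 at rate r clears €952.81 in 22 more payments. Total: 48 + 22 = 70 months.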